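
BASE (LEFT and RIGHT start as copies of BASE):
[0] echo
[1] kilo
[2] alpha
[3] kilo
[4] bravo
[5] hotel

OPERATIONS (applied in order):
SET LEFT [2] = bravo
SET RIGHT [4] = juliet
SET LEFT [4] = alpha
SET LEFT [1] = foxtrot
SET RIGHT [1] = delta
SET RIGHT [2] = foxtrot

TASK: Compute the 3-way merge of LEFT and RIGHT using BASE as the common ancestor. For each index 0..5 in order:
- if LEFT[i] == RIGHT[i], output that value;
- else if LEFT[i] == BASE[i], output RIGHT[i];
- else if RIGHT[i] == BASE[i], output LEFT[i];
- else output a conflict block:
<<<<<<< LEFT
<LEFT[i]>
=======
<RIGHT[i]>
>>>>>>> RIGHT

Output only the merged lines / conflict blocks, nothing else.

Final LEFT:  [echo, foxtrot, bravo, kilo, alpha, hotel]
Final RIGHT: [echo, delta, foxtrot, kilo, juliet, hotel]
i=0: L=echo R=echo -> agree -> echo
i=1: BASE=kilo L=foxtrot R=delta all differ -> CONFLICT
i=2: BASE=alpha L=bravo R=foxtrot all differ -> CONFLICT
i=3: L=kilo R=kilo -> agree -> kilo
i=4: BASE=bravo L=alpha R=juliet all differ -> CONFLICT
i=5: L=hotel R=hotel -> agree -> hotel

Answer: echo
<<<<<<< LEFT
foxtrot
=======
delta
>>>>>>> RIGHT
<<<<<<< LEFT
bravo
=======
foxtrot
>>>>>>> RIGHT
kilo
<<<<<<< LEFT
alpha
=======
juliet
>>>>>>> RIGHT
hotel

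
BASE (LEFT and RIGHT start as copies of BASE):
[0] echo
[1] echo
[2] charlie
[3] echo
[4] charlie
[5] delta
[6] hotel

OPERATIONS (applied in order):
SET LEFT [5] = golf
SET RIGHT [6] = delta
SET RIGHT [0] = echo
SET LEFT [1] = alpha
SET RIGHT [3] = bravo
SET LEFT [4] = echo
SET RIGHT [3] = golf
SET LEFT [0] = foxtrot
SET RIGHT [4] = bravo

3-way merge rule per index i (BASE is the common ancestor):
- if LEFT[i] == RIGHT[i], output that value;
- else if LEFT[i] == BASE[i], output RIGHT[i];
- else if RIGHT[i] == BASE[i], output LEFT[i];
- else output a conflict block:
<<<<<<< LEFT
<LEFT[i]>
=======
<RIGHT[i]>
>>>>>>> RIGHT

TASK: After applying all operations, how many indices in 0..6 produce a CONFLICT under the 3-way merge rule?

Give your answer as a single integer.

Final LEFT:  [foxtrot, alpha, charlie, echo, echo, golf, hotel]
Final RIGHT: [echo, echo, charlie, golf, bravo, delta, delta]
i=0: L=foxtrot, R=echo=BASE -> take LEFT -> foxtrot
i=1: L=alpha, R=echo=BASE -> take LEFT -> alpha
i=2: L=charlie R=charlie -> agree -> charlie
i=3: L=echo=BASE, R=golf -> take RIGHT -> golf
i=4: BASE=charlie L=echo R=bravo all differ -> CONFLICT
i=5: L=golf, R=delta=BASE -> take LEFT -> golf
i=6: L=hotel=BASE, R=delta -> take RIGHT -> delta
Conflict count: 1

Answer: 1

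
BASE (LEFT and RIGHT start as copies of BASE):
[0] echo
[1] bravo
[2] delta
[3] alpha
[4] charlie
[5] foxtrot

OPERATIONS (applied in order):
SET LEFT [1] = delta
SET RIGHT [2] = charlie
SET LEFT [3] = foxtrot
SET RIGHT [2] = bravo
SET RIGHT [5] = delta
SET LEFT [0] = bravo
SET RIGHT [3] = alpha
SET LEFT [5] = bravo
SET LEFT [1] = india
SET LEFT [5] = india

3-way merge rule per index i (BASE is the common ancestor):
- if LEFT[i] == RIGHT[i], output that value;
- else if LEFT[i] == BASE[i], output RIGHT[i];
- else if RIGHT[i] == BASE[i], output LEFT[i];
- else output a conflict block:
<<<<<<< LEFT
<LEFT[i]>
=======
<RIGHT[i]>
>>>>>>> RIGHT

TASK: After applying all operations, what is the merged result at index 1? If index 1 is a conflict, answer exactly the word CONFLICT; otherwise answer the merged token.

Final LEFT:  [bravo, india, delta, foxtrot, charlie, india]
Final RIGHT: [echo, bravo, bravo, alpha, charlie, delta]
i=0: L=bravo, R=echo=BASE -> take LEFT -> bravo
i=1: L=india, R=bravo=BASE -> take LEFT -> india
i=2: L=delta=BASE, R=bravo -> take RIGHT -> bravo
i=3: L=foxtrot, R=alpha=BASE -> take LEFT -> foxtrot
i=4: L=charlie R=charlie -> agree -> charlie
i=5: BASE=foxtrot L=india R=delta all differ -> CONFLICT
Index 1 -> india

Answer: india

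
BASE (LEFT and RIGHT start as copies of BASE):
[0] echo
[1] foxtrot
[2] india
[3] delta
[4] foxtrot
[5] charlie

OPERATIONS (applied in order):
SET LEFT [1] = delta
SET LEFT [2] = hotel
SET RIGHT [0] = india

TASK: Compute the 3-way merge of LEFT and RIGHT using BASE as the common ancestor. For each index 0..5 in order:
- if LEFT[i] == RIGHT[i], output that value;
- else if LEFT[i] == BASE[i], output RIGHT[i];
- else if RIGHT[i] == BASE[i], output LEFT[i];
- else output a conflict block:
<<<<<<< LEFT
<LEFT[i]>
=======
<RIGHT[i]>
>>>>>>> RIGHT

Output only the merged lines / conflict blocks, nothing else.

Final LEFT:  [echo, delta, hotel, delta, foxtrot, charlie]
Final RIGHT: [india, foxtrot, india, delta, foxtrot, charlie]
i=0: L=echo=BASE, R=india -> take RIGHT -> india
i=1: L=delta, R=foxtrot=BASE -> take LEFT -> delta
i=2: L=hotel, R=india=BASE -> take LEFT -> hotel
i=3: L=delta R=delta -> agree -> delta
i=4: L=foxtrot R=foxtrot -> agree -> foxtrot
i=5: L=charlie R=charlie -> agree -> charlie

Answer: india
delta
hotel
delta
foxtrot
charlie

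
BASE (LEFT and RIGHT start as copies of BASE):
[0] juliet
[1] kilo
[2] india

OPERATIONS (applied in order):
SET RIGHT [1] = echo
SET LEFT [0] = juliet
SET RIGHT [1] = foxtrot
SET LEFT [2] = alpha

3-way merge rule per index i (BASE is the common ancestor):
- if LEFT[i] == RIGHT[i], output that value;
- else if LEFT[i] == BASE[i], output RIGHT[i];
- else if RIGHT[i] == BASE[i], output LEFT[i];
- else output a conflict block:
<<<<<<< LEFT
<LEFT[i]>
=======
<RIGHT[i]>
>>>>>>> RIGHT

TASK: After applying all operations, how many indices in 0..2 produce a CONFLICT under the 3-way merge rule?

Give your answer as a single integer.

Answer: 0

Derivation:
Final LEFT:  [juliet, kilo, alpha]
Final RIGHT: [juliet, foxtrot, india]
i=0: L=juliet R=juliet -> agree -> juliet
i=1: L=kilo=BASE, R=foxtrot -> take RIGHT -> foxtrot
i=2: L=alpha, R=india=BASE -> take LEFT -> alpha
Conflict count: 0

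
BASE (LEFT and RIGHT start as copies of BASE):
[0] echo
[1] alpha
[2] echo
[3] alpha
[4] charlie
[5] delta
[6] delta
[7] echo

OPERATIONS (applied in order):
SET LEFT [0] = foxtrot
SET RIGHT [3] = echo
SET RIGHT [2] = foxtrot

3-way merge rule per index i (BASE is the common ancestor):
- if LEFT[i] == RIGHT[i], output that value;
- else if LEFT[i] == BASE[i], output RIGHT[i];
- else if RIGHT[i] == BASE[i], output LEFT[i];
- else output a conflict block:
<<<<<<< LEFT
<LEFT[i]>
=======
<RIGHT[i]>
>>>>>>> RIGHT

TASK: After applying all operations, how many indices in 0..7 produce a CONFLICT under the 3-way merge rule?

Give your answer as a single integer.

Final LEFT:  [foxtrot, alpha, echo, alpha, charlie, delta, delta, echo]
Final RIGHT: [echo, alpha, foxtrot, echo, charlie, delta, delta, echo]
i=0: L=foxtrot, R=echo=BASE -> take LEFT -> foxtrot
i=1: L=alpha R=alpha -> agree -> alpha
i=2: L=echo=BASE, R=foxtrot -> take RIGHT -> foxtrot
i=3: L=alpha=BASE, R=echo -> take RIGHT -> echo
i=4: L=charlie R=charlie -> agree -> charlie
i=5: L=delta R=delta -> agree -> delta
i=6: L=delta R=delta -> agree -> delta
i=7: L=echo R=echo -> agree -> echo
Conflict count: 0

Answer: 0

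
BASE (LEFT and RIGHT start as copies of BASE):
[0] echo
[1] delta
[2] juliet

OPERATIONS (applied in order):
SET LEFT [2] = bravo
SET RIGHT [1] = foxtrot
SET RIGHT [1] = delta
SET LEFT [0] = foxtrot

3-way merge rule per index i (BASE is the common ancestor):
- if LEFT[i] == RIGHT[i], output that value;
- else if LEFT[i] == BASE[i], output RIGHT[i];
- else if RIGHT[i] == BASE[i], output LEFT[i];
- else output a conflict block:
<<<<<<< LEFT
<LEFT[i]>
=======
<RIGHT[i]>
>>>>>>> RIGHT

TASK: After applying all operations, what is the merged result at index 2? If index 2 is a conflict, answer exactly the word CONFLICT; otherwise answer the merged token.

Final LEFT:  [foxtrot, delta, bravo]
Final RIGHT: [echo, delta, juliet]
i=0: L=foxtrot, R=echo=BASE -> take LEFT -> foxtrot
i=1: L=delta R=delta -> agree -> delta
i=2: L=bravo, R=juliet=BASE -> take LEFT -> bravo
Index 2 -> bravo

Answer: bravo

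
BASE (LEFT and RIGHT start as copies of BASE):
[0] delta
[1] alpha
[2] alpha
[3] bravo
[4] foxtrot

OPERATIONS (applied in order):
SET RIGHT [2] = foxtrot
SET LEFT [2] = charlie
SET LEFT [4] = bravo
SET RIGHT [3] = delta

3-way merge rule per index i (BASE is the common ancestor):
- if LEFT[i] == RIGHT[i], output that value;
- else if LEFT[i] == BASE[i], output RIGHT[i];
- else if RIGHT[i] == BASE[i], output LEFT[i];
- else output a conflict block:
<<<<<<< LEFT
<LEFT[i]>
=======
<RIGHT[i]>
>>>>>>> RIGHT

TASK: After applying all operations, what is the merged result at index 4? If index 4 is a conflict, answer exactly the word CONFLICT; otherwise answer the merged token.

Answer: bravo

Derivation:
Final LEFT:  [delta, alpha, charlie, bravo, bravo]
Final RIGHT: [delta, alpha, foxtrot, delta, foxtrot]
i=0: L=delta R=delta -> agree -> delta
i=1: L=alpha R=alpha -> agree -> alpha
i=2: BASE=alpha L=charlie R=foxtrot all differ -> CONFLICT
i=3: L=bravo=BASE, R=delta -> take RIGHT -> delta
i=4: L=bravo, R=foxtrot=BASE -> take LEFT -> bravo
Index 4 -> bravo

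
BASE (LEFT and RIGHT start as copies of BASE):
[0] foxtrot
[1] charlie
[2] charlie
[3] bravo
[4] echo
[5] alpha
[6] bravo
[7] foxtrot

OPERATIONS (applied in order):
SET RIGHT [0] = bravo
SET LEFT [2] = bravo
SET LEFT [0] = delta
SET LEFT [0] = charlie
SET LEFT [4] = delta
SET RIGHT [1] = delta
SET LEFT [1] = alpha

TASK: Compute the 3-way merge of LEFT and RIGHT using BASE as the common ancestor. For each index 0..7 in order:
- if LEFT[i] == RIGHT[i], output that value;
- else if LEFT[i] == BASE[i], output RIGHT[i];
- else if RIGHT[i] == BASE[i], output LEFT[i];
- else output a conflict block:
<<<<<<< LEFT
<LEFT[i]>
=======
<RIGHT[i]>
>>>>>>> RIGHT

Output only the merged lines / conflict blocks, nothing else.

Answer: <<<<<<< LEFT
charlie
=======
bravo
>>>>>>> RIGHT
<<<<<<< LEFT
alpha
=======
delta
>>>>>>> RIGHT
bravo
bravo
delta
alpha
bravo
foxtrot

Derivation:
Final LEFT:  [charlie, alpha, bravo, bravo, delta, alpha, bravo, foxtrot]
Final RIGHT: [bravo, delta, charlie, bravo, echo, alpha, bravo, foxtrot]
i=0: BASE=foxtrot L=charlie R=bravo all differ -> CONFLICT
i=1: BASE=charlie L=alpha R=delta all differ -> CONFLICT
i=2: L=bravo, R=charlie=BASE -> take LEFT -> bravo
i=3: L=bravo R=bravo -> agree -> bravo
i=4: L=delta, R=echo=BASE -> take LEFT -> delta
i=5: L=alpha R=alpha -> agree -> alpha
i=6: L=bravo R=bravo -> agree -> bravo
i=7: L=foxtrot R=foxtrot -> agree -> foxtrot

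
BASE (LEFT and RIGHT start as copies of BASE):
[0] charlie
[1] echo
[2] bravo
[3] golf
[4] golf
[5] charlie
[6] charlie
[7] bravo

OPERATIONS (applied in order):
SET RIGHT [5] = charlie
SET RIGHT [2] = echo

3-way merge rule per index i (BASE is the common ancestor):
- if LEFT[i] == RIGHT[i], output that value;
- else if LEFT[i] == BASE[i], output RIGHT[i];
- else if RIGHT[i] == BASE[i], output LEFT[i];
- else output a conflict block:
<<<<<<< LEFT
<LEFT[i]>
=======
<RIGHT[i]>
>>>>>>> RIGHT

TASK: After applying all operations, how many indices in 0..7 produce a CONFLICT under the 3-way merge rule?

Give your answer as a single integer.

Answer: 0

Derivation:
Final LEFT:  [charlie, echo, bravo, golf, golf, charlie, charlie, bravo]
Final RIGHT: [charlie, echo, echo, golf, golf, charlie, charlie, bravo]
i=0: L=charlie R=charlie -> agree -> charlie
i=1: L=echo R=echo -> agree -> echo
i=2: L=bravo=BASE, R=echo -> take RIGHT -> echo
i=3: L=golf R=golf -> agree -> golf
i=4: L=golf R=golf -> agree -> golf
i=5: L=charlie R=charlie -> agree -> charlie
i=6: L=charlie R=charlie -> agree -> charlie
i=7: L=bravo R=bravo -> agree -> bravo
Conflict count: 0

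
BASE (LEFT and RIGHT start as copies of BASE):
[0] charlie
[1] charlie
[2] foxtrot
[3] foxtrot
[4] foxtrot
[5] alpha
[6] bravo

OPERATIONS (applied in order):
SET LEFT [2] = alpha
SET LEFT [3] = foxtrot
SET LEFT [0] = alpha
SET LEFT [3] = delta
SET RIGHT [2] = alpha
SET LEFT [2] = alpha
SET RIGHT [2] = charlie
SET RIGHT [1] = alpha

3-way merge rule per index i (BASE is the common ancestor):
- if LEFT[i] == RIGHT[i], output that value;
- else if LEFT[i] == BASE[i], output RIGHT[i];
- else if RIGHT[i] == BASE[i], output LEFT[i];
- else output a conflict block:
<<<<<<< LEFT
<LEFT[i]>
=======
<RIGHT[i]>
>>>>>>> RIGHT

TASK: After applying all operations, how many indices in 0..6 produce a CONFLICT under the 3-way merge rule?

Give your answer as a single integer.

Answer: 1

Derivation:
Final LEFT:  [alpha, charlie, alpha, delta, foxtrot, alpha, bravo]
Final RIGHT: [charlie, alpha, charlie, foxtrot, foxtrot, alpha, bravo]
i=0: L=alpha, R=charlie=BASE -> take LEFT -> alpha
i=1: L=charlie=BASE, R=alpha -> take RIGHT -> alpha
i=2: BASE=foxtrot L=alpha R=charlie all differ -> CONFLICT
i=3: L=delta, R=foxtrot=BASE -> take LEFT -> delta
i=4: L=foxtrot R=foxtrot -> agree -> foxtrot
i=5: L=alpha R=alpha -> agree -> alpha
i=6: L=bravo R=bravo -> agree -> bravo
Conflict count: 1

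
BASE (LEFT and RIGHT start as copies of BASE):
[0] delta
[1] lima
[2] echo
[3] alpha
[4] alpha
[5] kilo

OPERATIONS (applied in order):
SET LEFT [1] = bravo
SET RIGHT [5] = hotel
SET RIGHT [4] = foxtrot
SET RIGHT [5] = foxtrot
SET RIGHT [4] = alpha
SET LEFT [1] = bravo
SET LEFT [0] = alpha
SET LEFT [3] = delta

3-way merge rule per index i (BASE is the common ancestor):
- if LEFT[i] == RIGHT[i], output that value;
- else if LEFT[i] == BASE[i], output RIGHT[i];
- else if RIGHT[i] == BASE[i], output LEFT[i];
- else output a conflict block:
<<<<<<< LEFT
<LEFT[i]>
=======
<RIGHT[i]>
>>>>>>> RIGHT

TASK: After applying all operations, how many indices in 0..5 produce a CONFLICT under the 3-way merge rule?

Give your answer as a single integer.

Final LEFT:  [alpha, bravo, echo, delta, alpha, kilo]
Final RIGHT: [delta, lima, echo, alpha, alpha, foxtrot]
i=0: L=alpha, R=delta=BASE -> take LEFT -> alpha
i=1: L=bravo, R=lima=BASE -> take LEFT -> bravo
i=2: L=echo R=echo -> agree -> echo
i=3: L=delta, R=alpha=BASE -> take LEFT -> delta
i=4: L=alpha R=alpha -> agree -> alpha
i=5: L=kilo=BASE, R=foxtrot -> take RIGHT -> foxtrot
Conflict count: 0

Answer: 0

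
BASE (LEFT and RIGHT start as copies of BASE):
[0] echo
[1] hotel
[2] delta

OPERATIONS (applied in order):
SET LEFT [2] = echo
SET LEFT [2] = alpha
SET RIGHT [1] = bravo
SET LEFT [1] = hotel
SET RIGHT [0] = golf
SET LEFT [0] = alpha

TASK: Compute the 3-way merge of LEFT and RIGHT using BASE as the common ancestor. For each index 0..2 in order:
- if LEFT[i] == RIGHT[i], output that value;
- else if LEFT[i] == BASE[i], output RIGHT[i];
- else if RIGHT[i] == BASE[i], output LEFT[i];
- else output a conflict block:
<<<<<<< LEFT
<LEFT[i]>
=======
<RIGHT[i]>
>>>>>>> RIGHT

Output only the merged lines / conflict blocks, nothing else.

Answer: <<<<<<< LEFT
alpha
=======
golf
>>>>>>> RIGHT
bravo
alpha

Derivation:
Final LEFT:  [alpha, hotel, alpha]
Final RIGHT: [golf, bravo, delta]
i=0: BASE=echo L=alpha R=golf all differ -> CONFLICT
i=1: L=hotel=BASE, R=bravo -> take RIGHT -> bravo
i=2: L=alpha, R=delta=BASE -> take LEFT -> alpha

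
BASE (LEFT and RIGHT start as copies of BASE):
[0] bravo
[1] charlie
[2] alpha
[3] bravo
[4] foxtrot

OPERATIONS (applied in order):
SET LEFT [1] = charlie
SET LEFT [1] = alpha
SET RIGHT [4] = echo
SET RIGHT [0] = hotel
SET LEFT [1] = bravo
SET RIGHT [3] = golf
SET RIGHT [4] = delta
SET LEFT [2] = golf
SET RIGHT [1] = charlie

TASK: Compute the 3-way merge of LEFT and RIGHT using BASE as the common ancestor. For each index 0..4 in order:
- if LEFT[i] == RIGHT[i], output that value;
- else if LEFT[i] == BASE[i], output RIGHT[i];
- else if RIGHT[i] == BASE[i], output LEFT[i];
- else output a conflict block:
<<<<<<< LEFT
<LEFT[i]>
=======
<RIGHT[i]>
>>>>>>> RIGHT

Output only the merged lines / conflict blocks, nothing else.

Final LEFT:  [bravo, bravo, golf, bravo, foxtrot]
Final RIGHT: [hotel, charlie, alpha, golf, delta]
i=0: L=bravo=BASE, R=hotel -> take RIGHT -> hotel
i=1: L=bravo, R=charlie=BASE -> take LEFT -> bravo
i=2: L=golf, R=alpha=BASE -> take LEFT -> golf
i=3: L=bravo=BASE, R=golf -> take RIGHT -> golf
i=4: L=foxtrot=BASE, R=delta -> take RIGHT -> delta

Answer: hotel
bravo
golf
golf
delta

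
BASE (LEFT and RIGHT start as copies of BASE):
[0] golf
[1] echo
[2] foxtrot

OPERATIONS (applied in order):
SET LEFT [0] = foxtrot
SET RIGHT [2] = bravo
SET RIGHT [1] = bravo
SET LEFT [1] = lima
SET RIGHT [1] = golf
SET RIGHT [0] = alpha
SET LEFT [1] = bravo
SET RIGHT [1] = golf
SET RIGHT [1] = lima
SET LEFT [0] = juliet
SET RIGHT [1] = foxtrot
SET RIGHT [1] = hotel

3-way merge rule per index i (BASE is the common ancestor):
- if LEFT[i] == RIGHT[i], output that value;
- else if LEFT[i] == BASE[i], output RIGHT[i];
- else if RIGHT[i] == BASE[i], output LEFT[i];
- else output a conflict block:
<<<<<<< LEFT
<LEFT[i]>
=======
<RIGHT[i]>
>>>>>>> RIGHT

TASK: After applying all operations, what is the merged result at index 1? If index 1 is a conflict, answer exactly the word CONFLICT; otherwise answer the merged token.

Answer: CONFLICT

Derivation:
Final LEFT:  [juliet, bravo, foxtrot]
Final RIGHT: [alpha, hotel, bravo]
i=0: BASE=golf L=juliet R=alpha all differ -> CONFLICT
i=1: BASE=echo L=bravo R=hotel all differ -> CONFLICT
i=2: L=foxtrot=BASE, R=bravo -> take RIGHT -> bravo
Index 1 -> CONFLICT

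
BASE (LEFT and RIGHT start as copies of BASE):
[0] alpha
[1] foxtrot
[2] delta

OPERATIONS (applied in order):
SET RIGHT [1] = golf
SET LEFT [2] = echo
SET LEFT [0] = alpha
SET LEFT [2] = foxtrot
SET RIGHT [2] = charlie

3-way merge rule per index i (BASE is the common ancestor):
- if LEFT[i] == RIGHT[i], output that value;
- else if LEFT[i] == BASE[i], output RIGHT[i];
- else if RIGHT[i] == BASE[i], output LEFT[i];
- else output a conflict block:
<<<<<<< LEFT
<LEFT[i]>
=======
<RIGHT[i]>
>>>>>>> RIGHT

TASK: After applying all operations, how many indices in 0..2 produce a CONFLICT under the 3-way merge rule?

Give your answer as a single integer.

Answer: 1

Derivation:
Final LEFT:  [alpha, foxtrot, foxtrot]
Final RIGHT: [alpha, golf, charlie]
i=0: L=alpha R=alpha -> agree -> alpha
i=1: L=foxtrot=BASE, R=golf -> take RIGHT -> golf
i=2: BASE=delta L=foxtrot R=charlie all differ -> CONFLICT
Conflict count: 1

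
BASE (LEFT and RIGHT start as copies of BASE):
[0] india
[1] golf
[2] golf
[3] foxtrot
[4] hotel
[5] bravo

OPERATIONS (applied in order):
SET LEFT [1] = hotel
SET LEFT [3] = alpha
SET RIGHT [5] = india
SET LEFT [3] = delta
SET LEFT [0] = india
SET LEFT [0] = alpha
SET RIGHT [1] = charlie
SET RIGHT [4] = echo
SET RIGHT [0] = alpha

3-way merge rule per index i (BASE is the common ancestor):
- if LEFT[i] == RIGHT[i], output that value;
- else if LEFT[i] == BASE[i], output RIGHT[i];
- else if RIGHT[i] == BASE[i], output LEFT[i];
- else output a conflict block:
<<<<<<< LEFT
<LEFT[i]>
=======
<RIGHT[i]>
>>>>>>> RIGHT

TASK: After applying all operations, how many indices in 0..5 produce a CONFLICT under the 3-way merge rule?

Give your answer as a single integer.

Answer: 1

Derivation:
Final LEFT:  [alpha, hotel, golf, delta, hotel, bravo]
Final RIGHT: [alpha, charlie, golf, foxtrot, echo, india]
i=0: L=alpha R=alpha -> agree -> alpha
i=1: BASE=golf L=hotel R=charlie all differ -> CONFLICT
i=2: L=golf R=golf -> agree -> golf
i=3: L=delta, R=foxtrot=BASE -> take LEFT -> delta
i=4: L=hotel=BASE, R=echo -> take RIGHT -> echo
i=5: L=bravo=BASE, R=india -> take RIGHT -> india
Conflict count: 1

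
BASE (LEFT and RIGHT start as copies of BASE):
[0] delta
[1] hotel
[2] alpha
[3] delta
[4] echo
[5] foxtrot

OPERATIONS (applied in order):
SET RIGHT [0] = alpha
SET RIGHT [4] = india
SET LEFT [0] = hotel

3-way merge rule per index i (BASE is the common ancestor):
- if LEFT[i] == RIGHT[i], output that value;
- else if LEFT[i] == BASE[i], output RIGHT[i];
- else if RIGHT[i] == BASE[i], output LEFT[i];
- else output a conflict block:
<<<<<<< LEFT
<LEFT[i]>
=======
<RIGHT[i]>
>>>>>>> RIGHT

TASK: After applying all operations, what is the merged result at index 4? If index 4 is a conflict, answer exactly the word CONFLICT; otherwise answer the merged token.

Answer: india

Derivation:
Final LEFT:  [hotel, hotel, alpha, delta, echo, foxtrot]
Final RIGHT: [alpha, hotel, alpha, delta, india, foxtrot]
i=0: BASE=delta L=hotel R=alpha all differ -> CONFLICT
i=1: L=hotel R=hotel -> agree -> hotel
i=2: L=alpha R=alpha -> agree -> alpha
i=3: L=delta R=delta -> agree -> delta
i=4: L=echo=BASE, R=india -> take RIGHT -> india
i=5: L=foxtrot R=foxtrot -> agree -> foxtrot
Index 4 -> india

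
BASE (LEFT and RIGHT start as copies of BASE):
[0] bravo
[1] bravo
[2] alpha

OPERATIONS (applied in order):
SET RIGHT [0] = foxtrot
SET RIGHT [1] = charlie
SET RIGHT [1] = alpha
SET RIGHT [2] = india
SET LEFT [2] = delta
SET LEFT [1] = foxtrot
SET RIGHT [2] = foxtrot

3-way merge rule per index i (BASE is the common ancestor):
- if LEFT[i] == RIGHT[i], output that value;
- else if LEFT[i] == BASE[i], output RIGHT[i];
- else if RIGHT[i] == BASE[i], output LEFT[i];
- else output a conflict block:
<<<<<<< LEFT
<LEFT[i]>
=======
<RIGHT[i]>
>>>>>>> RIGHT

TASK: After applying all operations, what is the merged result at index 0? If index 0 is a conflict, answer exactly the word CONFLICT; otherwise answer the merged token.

Answer: foxtrot

Derivation:
Final LEFT:  [bravo, foxtrot, delta]
Final RIGHT: [foxtrot, alpha, foxtrot]
i=0: L=bravo=BASE, R=foxtrot -> take RIGHT -> foxtrot
i=1: BASE=bravo L=foxtrot R=alpha all differ -> CONFLICT
i=2: BASE=alpha L=delta R=foxtrot all differ -> CONFLICT
Index 0 -> foxtrot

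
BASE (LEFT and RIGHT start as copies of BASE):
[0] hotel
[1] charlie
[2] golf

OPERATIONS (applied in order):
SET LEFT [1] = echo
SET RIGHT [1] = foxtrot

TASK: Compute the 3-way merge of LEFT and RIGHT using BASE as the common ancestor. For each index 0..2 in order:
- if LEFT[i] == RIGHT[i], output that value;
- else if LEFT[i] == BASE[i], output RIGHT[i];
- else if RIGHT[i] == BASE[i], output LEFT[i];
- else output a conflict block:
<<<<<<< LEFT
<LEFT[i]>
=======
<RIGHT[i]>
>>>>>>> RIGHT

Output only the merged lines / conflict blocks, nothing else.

Final LEFT:  [hotel, echo, golf]
Final RIGHT: [hotel, foxtrot, golf]
i=0: L=hotel R=hotel -> agree -> hotel
i=1: BASE=charlie L=echo R=foxtrot all differ -> CONFLICT
i=2: L=golf R=golf -> agree -> golf

Answer: hotel
<<<<<<< LEFT
echo
=======
foxtrot
>>>>>>> RIGHT
golf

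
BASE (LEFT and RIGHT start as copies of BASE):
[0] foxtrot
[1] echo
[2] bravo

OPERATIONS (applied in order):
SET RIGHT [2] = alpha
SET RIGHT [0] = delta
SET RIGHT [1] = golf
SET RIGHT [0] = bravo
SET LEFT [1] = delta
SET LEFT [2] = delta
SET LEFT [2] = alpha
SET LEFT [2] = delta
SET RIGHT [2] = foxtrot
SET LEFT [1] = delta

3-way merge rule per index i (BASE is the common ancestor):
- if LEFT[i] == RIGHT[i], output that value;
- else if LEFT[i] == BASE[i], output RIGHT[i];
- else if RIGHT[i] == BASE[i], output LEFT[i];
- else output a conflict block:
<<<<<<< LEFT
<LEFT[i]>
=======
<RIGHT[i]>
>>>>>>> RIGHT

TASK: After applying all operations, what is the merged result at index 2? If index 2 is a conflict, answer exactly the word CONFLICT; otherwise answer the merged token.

Answer: CONFLICT

Derivation:
Final LEFT:  [foxtrot, delta, delta]
Final RIGHT: [bravo, golf, foxtrot]
i=0: L=foxtrot=BASE, R=bravo -> take RIGHT -> bravo
i=1: BASE=echo L=delta R=golf all differ -> CONFLICT
i=2: BASE=bravo L=delta R=foxtrot all differ -> CONFLICT
Index 2 -> CONFLICT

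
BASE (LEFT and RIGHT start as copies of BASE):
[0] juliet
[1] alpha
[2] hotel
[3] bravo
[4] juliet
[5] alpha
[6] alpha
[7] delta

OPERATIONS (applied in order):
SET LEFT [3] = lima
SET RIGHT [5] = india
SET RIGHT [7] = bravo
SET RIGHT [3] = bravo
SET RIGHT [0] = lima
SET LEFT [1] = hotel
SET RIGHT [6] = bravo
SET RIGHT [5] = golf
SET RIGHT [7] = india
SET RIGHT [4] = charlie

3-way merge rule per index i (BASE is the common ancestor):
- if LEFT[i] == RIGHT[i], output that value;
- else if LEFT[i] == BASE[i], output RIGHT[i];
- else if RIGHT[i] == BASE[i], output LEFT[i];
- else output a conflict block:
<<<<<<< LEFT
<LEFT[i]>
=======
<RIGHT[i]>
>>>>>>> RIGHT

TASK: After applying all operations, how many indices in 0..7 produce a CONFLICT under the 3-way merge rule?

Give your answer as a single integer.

Answer: 0

Derivation:
Final LEFT:  [juliet, hotel, hotel, lima, juliet, alpha, alpha, delta]
Final RIGHT: [lima, alpha, hotel, bravo, charlie, golf, bravo, india]
i=0: L=juliet=BASE, R=lima -> take RIGHT -> lima
i=1: L=hotel, R=alpha=BASE -> take LEFT -> hotel
i=2: L=hotel R=hotel -> agree -> hotel
i=3: L=lima, R=bravo=BASE -> take LEFT -> lima
i=4: L=juliet=BASE, R=charlie -> take RIGHT -> charlie
i=5: L=alpha=BASE, R=golf -> take RIGHT -> golf
i=6: L=alpha=BASE, R=bravo -> take RIGHT -> bravo
i=7: L=delta=BASE, R=india -> take RIGHT -> india
Conflict count: 0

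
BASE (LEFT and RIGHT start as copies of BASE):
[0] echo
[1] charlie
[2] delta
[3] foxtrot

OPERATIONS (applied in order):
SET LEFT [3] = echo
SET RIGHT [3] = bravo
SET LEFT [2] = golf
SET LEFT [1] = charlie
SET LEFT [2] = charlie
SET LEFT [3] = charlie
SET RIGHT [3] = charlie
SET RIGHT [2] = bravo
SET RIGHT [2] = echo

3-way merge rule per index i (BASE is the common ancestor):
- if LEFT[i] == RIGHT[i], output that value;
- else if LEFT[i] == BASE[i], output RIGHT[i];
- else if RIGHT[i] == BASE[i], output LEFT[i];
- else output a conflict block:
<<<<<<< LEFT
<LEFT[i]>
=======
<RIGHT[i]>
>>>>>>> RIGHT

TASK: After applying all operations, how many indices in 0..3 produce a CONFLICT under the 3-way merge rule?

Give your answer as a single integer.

Answer: 1

Derivation:
Final LEFT:  [echo, charlie, charlie, charlie]
Final RIGHT: [echo, charlie, echo, charlie]
i=0: L=echo R=echo -> agree -> echo
i=1: L=charlie R=charlie -> agree -> charlie
i=2: BASE=delta L=charlie R=echo all differ -> CONFLICT
i=3: L=charlie R=charlie -> agree -> charlie
Conflict count: 1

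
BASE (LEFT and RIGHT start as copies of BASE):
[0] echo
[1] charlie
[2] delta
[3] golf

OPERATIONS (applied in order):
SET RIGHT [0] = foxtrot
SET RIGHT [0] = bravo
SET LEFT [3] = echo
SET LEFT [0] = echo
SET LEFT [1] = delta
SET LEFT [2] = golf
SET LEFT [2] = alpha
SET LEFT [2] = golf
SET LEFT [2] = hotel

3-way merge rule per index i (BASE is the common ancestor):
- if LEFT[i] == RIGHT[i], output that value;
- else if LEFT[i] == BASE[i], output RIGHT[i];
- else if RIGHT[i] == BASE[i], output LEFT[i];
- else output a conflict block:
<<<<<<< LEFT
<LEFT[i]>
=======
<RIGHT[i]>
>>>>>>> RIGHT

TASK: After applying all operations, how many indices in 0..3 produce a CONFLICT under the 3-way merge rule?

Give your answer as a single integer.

Answer: 0

Derivation:
Final LEFT:  [echo, delta, hotel, echo]
Final RIGHT: [bravo, charlie, delta, golf]
i=0: L=echo=BASE, R=bravo -> take RIGHT -> bravo
i=1: L=delta, R=charlie=BASE -> take LEFT -> delta
i=2: L=hotel, R=delta=BASE -> take LEFT -> hotel
i=3: L=echo, R=golf=BASE -> take LEFT -> echo
Conflict count: 0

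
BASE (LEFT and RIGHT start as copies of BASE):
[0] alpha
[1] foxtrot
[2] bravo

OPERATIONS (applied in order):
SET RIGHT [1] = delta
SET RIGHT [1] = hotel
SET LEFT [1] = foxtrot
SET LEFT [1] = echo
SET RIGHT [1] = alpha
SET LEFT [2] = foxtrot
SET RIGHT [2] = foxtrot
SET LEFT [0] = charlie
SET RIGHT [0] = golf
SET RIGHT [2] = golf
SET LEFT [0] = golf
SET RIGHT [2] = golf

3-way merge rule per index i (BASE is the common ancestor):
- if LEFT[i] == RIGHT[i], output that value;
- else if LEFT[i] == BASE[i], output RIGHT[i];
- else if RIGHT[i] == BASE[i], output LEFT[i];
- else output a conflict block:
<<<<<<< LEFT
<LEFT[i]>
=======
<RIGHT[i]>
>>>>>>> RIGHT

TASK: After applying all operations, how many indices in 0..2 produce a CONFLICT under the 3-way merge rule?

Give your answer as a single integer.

Answer: 2

Derivation:
Final LEFT:  [golf, echo, foxtrot]
Final RIGHT: [golf, alpha, golf]
i=0: L=golf R=golf -> agree -> golf
i=1: BASE=foxtrot L=echo R=alpha all differ -> CONFLICT
i=2: BASE=bravo L=foxtrot R=golf all differ -> CONFLICT
Conflict count: 2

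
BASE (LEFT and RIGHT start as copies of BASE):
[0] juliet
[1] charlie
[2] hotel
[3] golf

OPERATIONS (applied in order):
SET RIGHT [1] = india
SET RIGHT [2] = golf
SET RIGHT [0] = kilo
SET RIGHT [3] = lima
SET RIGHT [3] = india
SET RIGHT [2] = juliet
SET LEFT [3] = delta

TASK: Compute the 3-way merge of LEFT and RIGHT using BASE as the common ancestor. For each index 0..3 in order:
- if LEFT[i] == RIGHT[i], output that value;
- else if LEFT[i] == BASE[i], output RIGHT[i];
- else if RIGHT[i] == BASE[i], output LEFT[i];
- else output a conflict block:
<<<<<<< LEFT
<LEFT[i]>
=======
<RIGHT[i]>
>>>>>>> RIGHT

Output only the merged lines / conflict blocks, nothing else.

Final LEFT:  [juliet, charlie, hotel, delta]
Final RIGHT: [kilo, india, juliet, india]
i=0: L=juliet=BASE, R=kilo -> take RIGHT -> kilo
i=1: L=charlie=BASE, R=india -> take RIGHT -> india
i=2: L=hotel=BASE, R=juliet -> take RIGHT -> juliet
i=3: BASE=golf L=delta R=india all differ -> CONFLICT

Answer: kilo
india
juliet
<<<<<<< LEFT
delta
=======
india
>>>>>>> RIGHT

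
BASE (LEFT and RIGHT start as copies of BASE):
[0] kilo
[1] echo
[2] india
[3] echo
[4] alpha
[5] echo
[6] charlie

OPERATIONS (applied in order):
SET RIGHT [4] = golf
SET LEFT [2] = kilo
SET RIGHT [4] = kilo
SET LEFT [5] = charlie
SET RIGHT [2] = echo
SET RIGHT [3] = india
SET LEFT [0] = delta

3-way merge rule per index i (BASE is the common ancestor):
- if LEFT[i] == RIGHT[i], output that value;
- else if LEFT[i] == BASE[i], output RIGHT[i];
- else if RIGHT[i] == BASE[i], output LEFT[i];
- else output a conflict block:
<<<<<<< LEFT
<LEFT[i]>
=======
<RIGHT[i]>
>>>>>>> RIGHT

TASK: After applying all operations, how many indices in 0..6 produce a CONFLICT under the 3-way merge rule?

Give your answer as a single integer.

Answer: 1

Derivation:
Final LEFT:  [delta, echo, kilo, echo, alpha, charlie, charlie]
Final RIGHT: [kilo, echo, echo, india, kilo, echo, charlie]
i=0: L=delta, R=kilo=BASE -> take LEFT -> delta
i=1: L=echo R=echo -> agree -> echo
i=2: BASE=india L=kilo R=echo all differ -> CONFLICT
i=3: L=echo=BASE, R=india -> take RIGHT -> india
i=4: L=alpha=BASE, R=kilo -> take RIGHT -> kilo
i=5: L=charlie, R=echo=BASE -> take LEFT -> charlie
i=6: L=charlie R=charlie -> agree -> charlie
Conflict count: 1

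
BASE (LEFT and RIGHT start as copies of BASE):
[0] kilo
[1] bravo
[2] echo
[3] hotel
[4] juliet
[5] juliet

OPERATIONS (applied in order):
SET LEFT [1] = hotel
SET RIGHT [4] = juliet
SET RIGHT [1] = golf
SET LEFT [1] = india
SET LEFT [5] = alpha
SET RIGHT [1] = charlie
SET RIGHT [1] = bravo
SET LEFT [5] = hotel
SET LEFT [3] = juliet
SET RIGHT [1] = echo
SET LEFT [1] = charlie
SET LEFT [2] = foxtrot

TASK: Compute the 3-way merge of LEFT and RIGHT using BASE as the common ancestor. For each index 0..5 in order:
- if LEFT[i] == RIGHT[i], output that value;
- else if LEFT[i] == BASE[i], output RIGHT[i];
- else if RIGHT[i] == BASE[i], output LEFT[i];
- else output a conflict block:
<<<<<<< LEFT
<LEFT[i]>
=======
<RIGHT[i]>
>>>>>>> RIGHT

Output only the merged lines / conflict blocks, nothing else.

Answer: kilo
<<<<<<< LEFT
charlie
=======
echo
>>>>>>> RIGHT
foxtrot
juliet
juliet
hotel

Derivation:
Final LEFT:  [kilo, charlie, foxtrot, juliet, juliet, hotel]
Final RIGHT: [kilo, echo, echo, hotel, juliet, juliet]
i=0: L=kilo R=kilo -> agree -> kilo
i=1: BASE=bravo L=charlie R=echo all differ -> CONFLICT
i=2: L=foxtrot, R=echo=BASE -> take LEFT -> foxtrot
i=3: L=juliet, R=hotel=BASE -> take LEFT -> juliet
i=4: L=juliet R=juliet -> agree -> juliet
i=5: L=hotel, R=juliet=BASE -> take LEFT -> hotel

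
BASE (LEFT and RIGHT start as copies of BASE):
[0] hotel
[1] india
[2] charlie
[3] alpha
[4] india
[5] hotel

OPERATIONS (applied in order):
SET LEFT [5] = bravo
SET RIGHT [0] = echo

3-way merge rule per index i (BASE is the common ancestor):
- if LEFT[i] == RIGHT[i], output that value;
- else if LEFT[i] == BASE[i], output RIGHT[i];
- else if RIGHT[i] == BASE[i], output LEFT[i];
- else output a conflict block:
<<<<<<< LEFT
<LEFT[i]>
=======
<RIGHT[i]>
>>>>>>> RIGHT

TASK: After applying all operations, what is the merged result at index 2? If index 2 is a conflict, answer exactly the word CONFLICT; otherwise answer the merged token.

Final LEFT:  [hotel, india, charlie, alpha, india, bravo]
Final RIGHT: [echo, india, charlie, alpha, india, hotel]
i=0: L=hotel=BASE, R=echo -> take RIGHT -> echo
i=1: L=india R=india -> agree -> india
i=2: L=charlie R=charlie -> agree -> charlie
i=3: L=alpha R=alpha -> agree -> alpha
i=4: L=india R=india -> agree -> india
i=5: L=bravo, R=hotel=BASE -> take LEFT -> bravo
Index 2 -> charlie

Answer: charlie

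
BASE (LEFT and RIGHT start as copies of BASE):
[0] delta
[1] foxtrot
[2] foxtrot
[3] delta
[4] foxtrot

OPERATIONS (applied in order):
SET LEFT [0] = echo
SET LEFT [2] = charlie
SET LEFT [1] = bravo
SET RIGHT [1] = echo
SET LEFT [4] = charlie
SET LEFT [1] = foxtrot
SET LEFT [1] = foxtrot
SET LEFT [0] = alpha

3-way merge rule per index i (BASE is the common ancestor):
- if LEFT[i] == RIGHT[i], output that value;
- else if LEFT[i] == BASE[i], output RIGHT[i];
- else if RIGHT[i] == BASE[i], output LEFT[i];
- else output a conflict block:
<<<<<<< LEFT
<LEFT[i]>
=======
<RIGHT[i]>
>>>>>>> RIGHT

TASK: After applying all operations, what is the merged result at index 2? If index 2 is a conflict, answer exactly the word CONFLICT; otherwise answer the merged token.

Answer: charlie

Derivation:
Final LEFT:  [alpha, foxtrot, charlie, delta, charlie]
Final RIGHT: [delta, echo, foxtrot, delta, foxtrot]
i=0: L=alpha, R=delta=BASE -> take LEFT -> alpha
i=1: L=foxtrot=BASE, R=echo -> take RIGHT -> echo
i=2: L=charlie, R=foxtrot=BASE -> take LEFT -> charlie
i=3: L=delta R=delta -> agree -> delta
i=4: L=charlie, R=foxtrot=BASE -> take LEFT -> charlie
Index 2 -> charlie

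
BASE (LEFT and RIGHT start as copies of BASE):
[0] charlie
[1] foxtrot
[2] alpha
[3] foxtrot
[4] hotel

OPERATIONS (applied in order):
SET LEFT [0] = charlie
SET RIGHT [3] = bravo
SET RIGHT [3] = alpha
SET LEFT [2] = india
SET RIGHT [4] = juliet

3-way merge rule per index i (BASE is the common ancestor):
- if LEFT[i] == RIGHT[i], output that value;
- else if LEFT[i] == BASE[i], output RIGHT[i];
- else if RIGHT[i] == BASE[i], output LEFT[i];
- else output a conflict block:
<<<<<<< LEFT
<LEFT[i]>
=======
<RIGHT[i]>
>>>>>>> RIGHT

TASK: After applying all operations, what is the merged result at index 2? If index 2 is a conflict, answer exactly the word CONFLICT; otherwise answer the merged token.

Answer: india

Derivation:
Final LEFT:  [charlie, foxtrot, india, foxtrot, hotel]
Final RIGHT: [charlie, foxtrot, alpha, alpha, juliet]
i=0: L=charlie R=charlie -> agree -> charlie
i=1: L=foxtrot R=foxtrot -> agree -> foxtrot
i=2: L=india, R=alpha=BASE -> take LEFT -> india
i=3: L=foxtrot=BASE, R=alpha -> take RIGHT -> alpha
i=4: L=hotel=BASE, R=juliet -> take RIGHT -> juliet
Index 2 -> india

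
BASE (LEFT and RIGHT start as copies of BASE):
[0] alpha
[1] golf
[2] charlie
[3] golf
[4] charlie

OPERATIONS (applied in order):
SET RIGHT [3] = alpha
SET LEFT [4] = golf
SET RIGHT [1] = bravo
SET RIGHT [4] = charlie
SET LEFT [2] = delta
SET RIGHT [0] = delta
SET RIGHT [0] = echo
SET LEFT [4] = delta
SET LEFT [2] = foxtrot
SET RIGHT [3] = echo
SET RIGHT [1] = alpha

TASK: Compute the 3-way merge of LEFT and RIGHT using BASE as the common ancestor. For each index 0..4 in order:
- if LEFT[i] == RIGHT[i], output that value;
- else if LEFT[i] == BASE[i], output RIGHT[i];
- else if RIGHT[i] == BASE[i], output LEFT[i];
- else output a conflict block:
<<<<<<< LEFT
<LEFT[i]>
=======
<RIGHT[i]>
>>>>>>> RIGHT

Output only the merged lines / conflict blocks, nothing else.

Answer: echo
alpha
foxtrot
echo
delta

Derivation:
Final LEFT:  [alpha, golf, foxtrot, golf, delta]
Final RIGHT: [echo, alpha, charlie, echo, charlie]
i=0: L=alpha=BASE, R=echo -> take RIGHT -> echo
i=1: L=golf=BASE, R=alpha -> take RIGHT -> alpha
i=2: L=foxtrot, R=charlie=BASE -> take LEFT -> foxtrot
i=3: L=golf=BASE, R=echo -> take RIGHT -> echo
i=4: L=delta, R=charlie=BASE -> take LEFT -> delta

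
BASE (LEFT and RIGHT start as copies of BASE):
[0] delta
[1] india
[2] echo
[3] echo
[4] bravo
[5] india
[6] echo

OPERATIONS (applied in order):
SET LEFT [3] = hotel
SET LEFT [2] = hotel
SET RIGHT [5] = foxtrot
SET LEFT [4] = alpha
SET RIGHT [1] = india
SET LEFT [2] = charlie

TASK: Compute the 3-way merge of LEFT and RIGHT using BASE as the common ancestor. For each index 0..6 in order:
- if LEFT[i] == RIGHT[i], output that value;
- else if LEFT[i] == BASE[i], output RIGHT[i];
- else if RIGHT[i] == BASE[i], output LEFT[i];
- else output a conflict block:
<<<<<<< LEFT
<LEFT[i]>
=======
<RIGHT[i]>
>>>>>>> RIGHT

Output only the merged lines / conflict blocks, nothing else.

Answer: delta
india
charlie
hotel
alpha
foxtrot
echo

Derivation:
Final LEFT:  [delta, india, charlie, hotel, alpha, india, echo]
Final RIGHT: [delta, india, echo, echo, bravo, foxtrot, echo]
i=0: L=delta R=delta -> agree -> delta
i=1: L=india R=india -> agree -> india
i=2: L=charlie, R=echo=BASE -> take LEFT -> charlie
i=3: L=hotel, R=echo=BASE -> take LEFT -> hotel
i=4: L=alpha, R=bravo=BASE -> take LEFT -> alpha
i=5: L=india=BASE, R=foxtrot -> take RIGHT -> foxtrot
i=6: L=echo R=echo -> agree -> echo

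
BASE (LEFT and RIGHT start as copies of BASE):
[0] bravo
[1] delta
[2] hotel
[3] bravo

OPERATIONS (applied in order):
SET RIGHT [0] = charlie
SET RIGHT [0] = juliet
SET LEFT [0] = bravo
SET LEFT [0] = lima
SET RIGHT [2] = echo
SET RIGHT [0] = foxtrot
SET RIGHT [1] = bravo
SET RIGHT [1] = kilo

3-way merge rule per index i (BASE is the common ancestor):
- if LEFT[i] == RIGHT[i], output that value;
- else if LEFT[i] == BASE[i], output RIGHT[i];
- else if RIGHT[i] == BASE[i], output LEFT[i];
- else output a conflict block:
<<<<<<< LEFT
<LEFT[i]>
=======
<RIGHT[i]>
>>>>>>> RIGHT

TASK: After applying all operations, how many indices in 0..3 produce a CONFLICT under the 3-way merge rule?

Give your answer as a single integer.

Answer: 1

Derivation:
Final LEFT:  [lima, delta, hotel, bravo]
Final RIGHT: [foxtrot, kilo, echo, bravo]
i=0: BASE=bravo L=lima R=foxtrot all differ -> CONFLICT
i=1: L=delta=BASE, R=kilo -> take RIGHT -> kilo
i=2: L=hotel=BASE, R=echo -> take RIGHT -> echo
i=3: L=bravo R=bravo -> agree -> bravo
Conflict count: 1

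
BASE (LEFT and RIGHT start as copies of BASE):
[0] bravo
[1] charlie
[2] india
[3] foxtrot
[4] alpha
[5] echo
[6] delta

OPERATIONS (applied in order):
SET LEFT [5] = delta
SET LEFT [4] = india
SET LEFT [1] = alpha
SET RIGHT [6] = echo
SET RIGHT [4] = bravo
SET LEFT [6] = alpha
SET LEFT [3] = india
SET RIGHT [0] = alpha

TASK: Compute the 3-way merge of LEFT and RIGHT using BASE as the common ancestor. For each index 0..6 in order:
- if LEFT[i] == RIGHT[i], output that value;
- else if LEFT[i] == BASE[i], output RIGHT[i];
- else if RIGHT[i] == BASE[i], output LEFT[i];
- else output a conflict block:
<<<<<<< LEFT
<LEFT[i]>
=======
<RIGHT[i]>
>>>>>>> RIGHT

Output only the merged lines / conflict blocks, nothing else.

Answer: alpha
alpha
india
india
<<<<<<< LEFT
india
=======
bravo
>>>>>>> RIGHT
delta
<<<<<<< LEFT
alpha
=======
echo
>>>>>>> RIGHT

Derivation:
Final LEFT:  [bravo, alpha, india, india, india, delta, alpha]
Final RIGHT: [alpha, charlie, india, foxtrot, bravo, echo, echo]
i=0: L=bravo=BASE, R=alpha -> take RIGHT -> alpha
i=1: L=alpha, R=charlie=BASE -> take LEFT -> alpha
i=2: L=india R=india -> agree -> india
i=3: L=india, R=foxtrot=BASE -> take LEFT -> india
i=4: BASE=alpha L=india R=bravo all differ -> CONFLICT
i=5: L=delta, R=echo=BASE -> take LEFT -> delta
i=6: BASE=delta L=alpha R=echo all differ -> CONFLICT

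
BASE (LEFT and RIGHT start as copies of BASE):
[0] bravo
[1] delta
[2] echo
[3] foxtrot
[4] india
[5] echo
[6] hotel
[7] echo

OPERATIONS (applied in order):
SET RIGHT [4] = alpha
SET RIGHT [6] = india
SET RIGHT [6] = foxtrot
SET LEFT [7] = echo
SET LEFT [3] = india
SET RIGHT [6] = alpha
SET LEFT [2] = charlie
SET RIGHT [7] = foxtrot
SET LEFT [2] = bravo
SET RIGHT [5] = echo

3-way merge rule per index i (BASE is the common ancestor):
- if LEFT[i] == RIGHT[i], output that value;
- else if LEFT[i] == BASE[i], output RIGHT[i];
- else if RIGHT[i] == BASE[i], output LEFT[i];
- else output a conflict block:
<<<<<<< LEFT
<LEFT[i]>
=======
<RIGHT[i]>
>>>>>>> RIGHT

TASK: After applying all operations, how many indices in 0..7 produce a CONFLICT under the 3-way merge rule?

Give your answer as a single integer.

Answer: 0

Derivation:
Final LEFT:  [bravo, delta, bravo, india, india, echo, hotel, echo]
Final RIGHT: [bravo, delta, echo, foxtrot, alpha, echo, alpha, foxtrot]
i=0: L=bravo R=bravo -> agree -> bravo
i=1: L=delta R=delta -> agree -> delta
i=2: L=bravo, R=echo=BASE -> take LEFT -> bravo
i=3: L=india, R=foxtrot=BASE -> take LEFT -> india
i=4: L=india=BASE, R=alpha -> take RIGHT -> alpha
i=5: L=echo R=echo -> agree -> echo
i=6: L=hotel=BASE, R=alpha -> take RIGHT -> alpha
i=7: L=echo=BASE, R=foxtrot -> take RIGHT -> foxtrot
Conflict count: 0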